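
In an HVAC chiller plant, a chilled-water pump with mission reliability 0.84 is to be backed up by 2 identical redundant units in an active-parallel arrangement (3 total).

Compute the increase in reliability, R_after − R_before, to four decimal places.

0.1559

R_before = 0.84
R_after = 1 − (1 − 0.84)^3 = 0.9959
ΔR = 0.9959 − 0.84 = 0.1559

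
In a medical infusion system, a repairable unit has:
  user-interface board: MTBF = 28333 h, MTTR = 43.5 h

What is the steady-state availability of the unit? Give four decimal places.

0.9985

A(user-interface board) = MTBF/(MTBF+MTTR) = 28333/(28333+43.5) = 0.9985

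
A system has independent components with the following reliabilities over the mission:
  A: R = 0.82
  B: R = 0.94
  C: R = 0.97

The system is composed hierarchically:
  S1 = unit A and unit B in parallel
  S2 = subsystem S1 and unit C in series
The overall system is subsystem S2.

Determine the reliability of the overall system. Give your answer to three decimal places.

Parallel (A and B): 1 − (1 − 0.82000)(1 − 0.94000) = 0.98920
Series ([0.98920] and C): 0.98920 × 0.97000 = 0.960

0.960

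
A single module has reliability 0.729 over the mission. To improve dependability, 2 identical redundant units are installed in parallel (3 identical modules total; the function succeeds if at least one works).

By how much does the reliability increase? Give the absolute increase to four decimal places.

0.2511

R_before = 0.729
R_after = 1 − (1 − 0.729)^3 = 0.9801
ΔR = 0.9801 − 0.729 = 0.2511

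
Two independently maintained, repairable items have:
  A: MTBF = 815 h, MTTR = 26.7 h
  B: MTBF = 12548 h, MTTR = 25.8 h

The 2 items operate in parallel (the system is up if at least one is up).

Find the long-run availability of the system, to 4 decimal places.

A(A) = MTBF/(MTBF+MTTR) = 815/(815+26.7) = 0.968278
A(B) = MTBF/(MTBF+MTTR) = 12548/(12548+25.8) = 0.997948
Parallel availability: 1 − (1 − 0.968278)(1 − 0.997948) = 0.9999

0.9999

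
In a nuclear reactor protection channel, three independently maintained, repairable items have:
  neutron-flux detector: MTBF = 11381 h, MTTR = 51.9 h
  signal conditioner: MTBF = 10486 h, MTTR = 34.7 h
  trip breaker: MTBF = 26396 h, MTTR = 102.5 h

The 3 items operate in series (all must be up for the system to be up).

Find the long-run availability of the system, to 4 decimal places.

0.9883

A(neutron-flux detector) = MTBF/(MTBF+MTTR) = 11381/(11381+51.9) = 0.995460
A(signal conditioner) = MTBF/(MTBF+MTTR) = 10486/(10486+34.7) = 0.996702
A(trip breaker) = MTBF/(MTBF+MTTR) = 26396/(26396+102.5) = 0.996132
Series availability: 0.995460 × 0.996702 × 0.996132 = 0.9883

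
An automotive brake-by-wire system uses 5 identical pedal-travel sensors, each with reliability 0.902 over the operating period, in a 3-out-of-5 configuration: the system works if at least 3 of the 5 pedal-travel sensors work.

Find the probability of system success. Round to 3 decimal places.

R = Σ_{i=3}^{5} C(5,i) p^i (1−p)^{5−i} with p = 0.902
C(5,3)·0.902^3·0.098^2 = 0.07048
C(5,4)·0.902^4·0.098^1 = 0.32436
C(5,5)·0.902^5·0.098^0 = 0.59708
Sum = 0.992

0.992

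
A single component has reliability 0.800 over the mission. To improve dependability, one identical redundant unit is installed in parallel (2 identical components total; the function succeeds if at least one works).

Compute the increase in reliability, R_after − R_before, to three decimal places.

R_before = 0.800
R_after = 1 − (1 − 0.800)^2 = 0.960
ΔR = 0.960 − 0.800 = 0.160

0.160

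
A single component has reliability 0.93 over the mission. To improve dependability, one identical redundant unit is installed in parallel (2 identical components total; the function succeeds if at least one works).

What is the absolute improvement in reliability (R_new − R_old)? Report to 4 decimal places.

R_before = 0.93
R_after = 1 − (1 − 0.93)^2 = 0.9951
ΔR = 0.9951 − 0.93 = 0.0651

0.0651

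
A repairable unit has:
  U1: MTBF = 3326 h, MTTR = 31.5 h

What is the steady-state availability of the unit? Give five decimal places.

0.99062

A(U1) = MTBF/(MTBF+MTTR) = 3326/(3326+31.5) = 0.99062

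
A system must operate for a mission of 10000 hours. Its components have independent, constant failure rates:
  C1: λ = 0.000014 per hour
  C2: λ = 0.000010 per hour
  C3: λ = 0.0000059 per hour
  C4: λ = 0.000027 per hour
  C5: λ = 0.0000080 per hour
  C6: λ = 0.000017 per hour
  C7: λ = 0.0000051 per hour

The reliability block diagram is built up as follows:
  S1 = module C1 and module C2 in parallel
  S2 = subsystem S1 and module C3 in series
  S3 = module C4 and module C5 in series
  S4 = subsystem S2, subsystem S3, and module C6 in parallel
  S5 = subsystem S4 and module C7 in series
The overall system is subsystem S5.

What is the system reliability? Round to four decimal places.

0.9473

R(C1) = exp(−0.000014 × 10000) = 0.869358
R(C2) = exp(−0.000010 × 10000) = 0.904837
R(C3) = exp(−0.0000059 × 10000) = 0.942707
R(C4) = exp(−0.000027 × 10000) = 0.763379
R(C5) = exp(−0.0000080 × 10000) = 0.923116
R(C6) = exp(−0.000017 × 10000) = 0.843665
R(C7) = exp(−0.0000051 × 10000) = 0.950279
Parallel (C1 and C2): 1 − (1 − 0.869358)(1 − 0.904837) = 0.987568
Series ([0.987568] and C3): 0.987568 × 0.942707 = 0.930987
Series (C4 and C5): 0.763379 × 0.923116 = 0.704687
Parallel ([0.930987], [0.704687], and C6): 1 − (1 − 0.930987)(1 − 0.704687)(1 − 0.843665) = 0.996814
Series ([0.996814] and C7): 0.996814 × 0.950279 = 0.9473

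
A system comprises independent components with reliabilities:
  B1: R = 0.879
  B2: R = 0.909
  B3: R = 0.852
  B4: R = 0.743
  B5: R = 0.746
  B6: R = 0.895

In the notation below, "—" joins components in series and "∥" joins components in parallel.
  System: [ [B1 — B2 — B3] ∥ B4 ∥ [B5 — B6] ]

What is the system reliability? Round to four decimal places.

0.9727

Series (B1, B2, and B3): 0.879000 × 0.909000 × 0.852000 = 0.680757
Series (B5 and B6): 0.746000 × 0.895000 = 0.667670
Parallel ([0.680757], B4, and [0.667670]): 1 − (1 − 0.680757)(1 − 0.743000)(1 − 0.667670) = 0.9727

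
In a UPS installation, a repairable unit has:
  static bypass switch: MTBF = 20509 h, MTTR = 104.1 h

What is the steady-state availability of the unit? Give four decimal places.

A(static bypass switch) = MTBF/(MTBF+MTTR) = 20509/(20509+104.1) = 0.9949

0.9949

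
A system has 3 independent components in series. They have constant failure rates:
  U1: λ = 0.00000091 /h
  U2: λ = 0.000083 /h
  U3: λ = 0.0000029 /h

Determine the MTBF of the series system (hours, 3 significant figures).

11500

Series of exponential components: λ_sys = Σ λ_i
λ_sys = 0.00000091 + 0.000083 + 0.0000029 = 8.6810e-05 /h
MTBF = 1 / λ_sys = 11500 h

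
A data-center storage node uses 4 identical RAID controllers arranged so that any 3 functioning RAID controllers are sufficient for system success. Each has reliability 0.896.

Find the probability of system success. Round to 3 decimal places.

0.944

R = Σ_{i=3}^{4} C(4,i) p^i (1−p)^{4−i} with p = 0.896
C(4,3)·0.896^3·0.104^1 = 0.29924
C(4,4)·0.896^4·0.104^0 = 0.64451
Sum = 0.944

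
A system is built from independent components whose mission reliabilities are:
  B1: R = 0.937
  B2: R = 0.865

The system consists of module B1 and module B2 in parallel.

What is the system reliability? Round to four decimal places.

Parallel (B1 and B2): 1 − (1 − 0.937000)(1 − 0.865000) = 0.9915

0.9915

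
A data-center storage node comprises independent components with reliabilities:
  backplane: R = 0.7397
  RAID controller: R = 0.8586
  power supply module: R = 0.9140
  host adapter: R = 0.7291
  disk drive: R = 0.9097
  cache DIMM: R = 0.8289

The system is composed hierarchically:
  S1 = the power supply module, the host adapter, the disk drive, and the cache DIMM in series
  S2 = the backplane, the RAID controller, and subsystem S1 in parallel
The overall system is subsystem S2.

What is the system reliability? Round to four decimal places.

Series (power supply module, host adapter, disk drive, and cache DIMM): 0.914000 × 0.729100 × 0.909700 × 0.828900 = 0.502497
Parallel (backplane, RAID controller, and [0.502497]): 1 − (1 − 0.739700)(1 − 0.858600)(1 − 0.502497) = 0.9817

0.9817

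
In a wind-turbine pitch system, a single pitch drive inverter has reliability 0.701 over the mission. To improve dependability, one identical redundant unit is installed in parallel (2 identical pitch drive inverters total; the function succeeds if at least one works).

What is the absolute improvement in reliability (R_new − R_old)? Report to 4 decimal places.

R_before = 0.701
R_after = 1 − (1 − 0.701)^2 = 0.9106
ΔR = 0.9106 − 0.701 = 0.2096

0.2096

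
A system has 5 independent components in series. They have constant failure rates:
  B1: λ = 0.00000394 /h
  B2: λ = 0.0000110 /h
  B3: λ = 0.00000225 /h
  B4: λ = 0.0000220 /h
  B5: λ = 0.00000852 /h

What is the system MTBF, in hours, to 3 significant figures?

Series of exponential components: λ_sys = Σ λ_i
λ_sys = 0.00000394 + 0.0000110 + 0.00000225 + 0.0000220 + 0.00000852 = 4.7710e-05 /h
MTBF = 1 / λ_sys = 21000 h

21000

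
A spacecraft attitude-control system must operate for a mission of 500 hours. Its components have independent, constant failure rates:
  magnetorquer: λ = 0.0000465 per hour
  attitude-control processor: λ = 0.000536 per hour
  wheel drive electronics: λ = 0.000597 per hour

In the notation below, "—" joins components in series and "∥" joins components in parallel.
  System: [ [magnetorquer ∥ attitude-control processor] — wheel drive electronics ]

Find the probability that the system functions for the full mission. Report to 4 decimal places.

0.7379

R(magnetorquer) = exp(−0.0000465 × 500) = 0.977018
R(attitude-control processor) = exp(−0.000536 × 500) = 0.764908
R(wheel drive electronics) = exp(−0.000597 × 500) = 0.741930
Parallel (magnetorquer and attitude-control processor): 1 − (1 − 0.977018)(1 − 0.764908) = 0.994597
Series ([0.994597] and wheel drive electronics): 0.994597 × 0.741930 = 0.7379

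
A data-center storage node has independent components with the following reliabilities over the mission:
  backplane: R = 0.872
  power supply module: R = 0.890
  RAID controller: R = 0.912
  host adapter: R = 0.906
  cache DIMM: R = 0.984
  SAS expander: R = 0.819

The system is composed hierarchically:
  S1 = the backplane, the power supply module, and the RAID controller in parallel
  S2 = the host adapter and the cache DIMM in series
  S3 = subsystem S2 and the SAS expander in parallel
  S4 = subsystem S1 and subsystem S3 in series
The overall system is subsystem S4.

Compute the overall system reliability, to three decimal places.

0.979

Parallel (backplane, power supply module, and RAID controller): 1 − (1 − 0.87200)(1 − 0.89000)(1 − 0.91200) = 0.99876
Series (host adapter and cache DIMM): 0.90600 × 0.98400 = 0.89150
Parallel ([0.89150] and SAS expander): 1 − (1 − 0.89150)(1 − 0.81900) = 0.98036
Series ([0.99876] and [0.98036]): 0.99876 × 0.98036 = 0.979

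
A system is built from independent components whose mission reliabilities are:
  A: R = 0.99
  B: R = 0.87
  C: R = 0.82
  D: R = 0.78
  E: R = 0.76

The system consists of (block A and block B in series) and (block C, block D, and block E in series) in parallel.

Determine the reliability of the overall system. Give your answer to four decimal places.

Series (A and B): 0.990000 × 0.870000 = 0.861300
Series (C, D, and E): 0.820000 × 0.780000 × 0.760000 = 0.486096
Parallel ([0.861300] and [0.486096]): 1 − (1 − 0.861300)(1 − 0.486096) = 0.9287

0.9287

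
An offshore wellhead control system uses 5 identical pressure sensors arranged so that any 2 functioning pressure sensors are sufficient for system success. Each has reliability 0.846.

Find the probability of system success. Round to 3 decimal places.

0.998

R = Σ_{i=2}^{5} C(5,i) p^i (1−p)^{5−i} with p = 0.846
C(5,2)·0.846^2·0.154^3 = 0.02614
C(5,3)·0.846^3·0.154^2 = 0.14360
C(5,4)·0.846^4·0.154^1 = 0.39443
C(5,5)·0.846^5·0.154^0 = 0.43336
Sum = 0.998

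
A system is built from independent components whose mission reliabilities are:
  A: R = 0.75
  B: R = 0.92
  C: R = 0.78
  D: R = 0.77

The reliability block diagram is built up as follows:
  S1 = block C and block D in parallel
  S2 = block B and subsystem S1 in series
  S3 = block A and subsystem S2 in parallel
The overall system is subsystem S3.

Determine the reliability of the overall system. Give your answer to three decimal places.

0.968

Parallel (C and D): 1 − (1 − 0.78000)(1 − 0.77000) = 0.94940
Series (B and [0.94940]): 0.92000 × 0.94940 = 0.87345
Parallel (A and [0.87345]): 1 − (1 − 0.75000)(1 − 0.87345) = 0.968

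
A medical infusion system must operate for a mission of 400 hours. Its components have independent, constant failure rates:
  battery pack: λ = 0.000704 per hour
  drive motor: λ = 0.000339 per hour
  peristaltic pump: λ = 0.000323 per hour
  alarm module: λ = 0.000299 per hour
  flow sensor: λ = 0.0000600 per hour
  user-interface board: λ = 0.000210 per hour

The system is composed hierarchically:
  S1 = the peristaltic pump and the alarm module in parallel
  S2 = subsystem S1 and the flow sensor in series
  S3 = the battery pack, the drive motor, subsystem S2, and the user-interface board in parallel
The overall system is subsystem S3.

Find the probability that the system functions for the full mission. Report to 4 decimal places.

R(battery pack) = exp(−0.000704 × 400) = 0.754575
R(drive motor) = exp(−0.000339 × 400) = 0.873192
R(peristaltic pump) = exp(−0.000323 × 400) = 0.878798
R(alarm module) = exp(−0.000299 × 400) = 0.887275
R(flow sensor) = exp(−0.0000600 × 400) = 0.976286
R(user-interface board) = exp(−0.000210 × 400) = 0.919431
Parallel (peristaltic pump and alarm module): 1 − (1 − 0.878798)(1 − 0.887275) = 0.986338
Series ([0.986338] and flow sensor): 0.986338 × 0.976286 = 0.962948
Parallel (battery pack, drive motor, [0.962948], and user-interface board): 1 − (1 − 0.754575)(1 − 0.873192)(1 − 0.962948)(1 − 0.919431) = 0.9999

0.9999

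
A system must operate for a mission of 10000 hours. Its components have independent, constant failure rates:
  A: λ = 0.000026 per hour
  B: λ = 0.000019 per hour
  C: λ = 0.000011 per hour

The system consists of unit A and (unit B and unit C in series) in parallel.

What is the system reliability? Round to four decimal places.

R(A) = exp(−0.000026 × 10000) = 0.771052
R(B) = exp(−0.000019 × 10000) = 0.826959
R(C) = exp(−0.000011 × 10000) = 0.895834
Series (B and C): 0.826959 × 0.895834 = 0.740818
Parallel (A and [0.740818]): 1 − (1 − 0.771052)(1 − 0.740818) = 0.9407

0.9407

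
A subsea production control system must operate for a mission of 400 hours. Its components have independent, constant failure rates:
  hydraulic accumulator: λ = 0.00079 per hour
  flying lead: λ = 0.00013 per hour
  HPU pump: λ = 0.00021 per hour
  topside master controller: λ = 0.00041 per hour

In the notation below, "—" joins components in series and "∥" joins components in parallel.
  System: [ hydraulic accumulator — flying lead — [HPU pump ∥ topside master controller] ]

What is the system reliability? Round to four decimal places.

R(hydraulic accumulator) = exp(−0.00079 × 400) = 0.729059
R(flying lead) = exp(−0.00013 × 400) = 0.949329
R(HPU pump) = exp(−0.00021 × 400) = 0.919431
R(topside master controller) = exp(−0.00041 × 400) = 0.848742
Parallel (HPU pump and topside master controller): 1 − (1 − 0.919431)(1 − 0.848742) = 0.987813
Series (hydraulic accumulator, flying lead, and [0.987813]): 0.729059 × 0.949329 × 0.987813 = 0.6837

0.6837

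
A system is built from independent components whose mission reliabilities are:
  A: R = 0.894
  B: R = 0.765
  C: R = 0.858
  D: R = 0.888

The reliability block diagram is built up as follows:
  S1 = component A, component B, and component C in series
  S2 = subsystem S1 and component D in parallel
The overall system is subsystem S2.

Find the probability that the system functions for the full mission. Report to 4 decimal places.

Series (A, B, and C): 0.894000 × 0.765000 × 0.858000 = 0.586795
Parallel ([0.586795] and D): 1 − (1 − 0.586795)(1 − 0.888000) = 0.9537

0.9537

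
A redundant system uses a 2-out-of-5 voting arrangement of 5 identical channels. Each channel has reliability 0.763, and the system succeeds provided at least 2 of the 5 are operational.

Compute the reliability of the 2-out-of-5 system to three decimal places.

R = Σ_{i=2}^{5} C(5,i) p^i (1−p)^{5−i} with p = 0.763
C(5,2)·0.763^2·0.237^3 = 0.07750
C(5,3)·0.763^3·0.237^2 = 0.24950
C(5,4)·0.763^4·0.237^1 = 0.40162
C(5,5)·0.763^5·0.237^0 = 0.25860
Sum = 0.987

0.987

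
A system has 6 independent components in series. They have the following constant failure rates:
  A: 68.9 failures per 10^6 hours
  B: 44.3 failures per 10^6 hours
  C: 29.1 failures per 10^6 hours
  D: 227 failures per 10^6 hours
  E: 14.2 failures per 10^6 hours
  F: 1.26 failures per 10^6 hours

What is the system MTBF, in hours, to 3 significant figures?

Series of exponential components: λ_sys = Σ λ_i
λ_sys = 0.0000689 + 0.0000443 + 0.0000291 + 0.000227 + 0.0000142 + 0.00000126 = 3.8476e-04 /h
MTBF = 1 / λ_sys = 2600 h

2600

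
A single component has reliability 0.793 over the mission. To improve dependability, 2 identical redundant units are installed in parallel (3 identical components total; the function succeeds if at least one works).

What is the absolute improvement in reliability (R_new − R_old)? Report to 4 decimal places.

0.1981

R_before = 0.793
R_after = 1 − (1 − 0.793)^3 = 0.9911
ΔR = 0.9911 − 0.793 = 0.1981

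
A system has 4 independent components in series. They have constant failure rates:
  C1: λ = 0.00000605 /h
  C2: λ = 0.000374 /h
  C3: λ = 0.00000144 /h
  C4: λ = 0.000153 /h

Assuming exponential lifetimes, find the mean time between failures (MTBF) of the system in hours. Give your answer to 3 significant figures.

Series of exponential components: λ_sys = Σ λ_i
λ_sys = 0.00000605 + 0.000374 + 0.00000144 + 0.000153 = 5.3449e-04 /h
MTBF = 1 / λ_sys = 1870 h

1870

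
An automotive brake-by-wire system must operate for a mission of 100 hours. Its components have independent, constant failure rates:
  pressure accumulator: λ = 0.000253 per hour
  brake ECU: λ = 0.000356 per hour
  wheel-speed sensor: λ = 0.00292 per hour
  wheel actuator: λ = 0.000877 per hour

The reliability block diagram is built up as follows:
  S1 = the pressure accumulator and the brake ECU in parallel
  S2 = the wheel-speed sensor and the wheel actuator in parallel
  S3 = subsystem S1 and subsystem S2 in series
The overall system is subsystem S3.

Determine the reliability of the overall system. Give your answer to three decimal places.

0.978

R(pressure accumulator) = exp(−0.000253 × 100) = 0.97502
R(brake ECU) = exp(−0.000356 × 100) = 0.96503
R(wheel-speed sensor) = exp(−0.00292 × 100) = 0.74677
R(wheel actuator) = exp(−0.000877 × 100) = 0.91604
Parallel (pressure accumulator and brake ECU): 1 − (1 − 0.97502)(1 − 0.96503) = 0.99913
Parallel (wheel-speed sensor and wheel actuator): 1 − (1 − 0.74677)(1 − 0.91604) = 0.97874
Series ([0.99913] and [0.97874]): 0.99913 × 0.97874 = 0.978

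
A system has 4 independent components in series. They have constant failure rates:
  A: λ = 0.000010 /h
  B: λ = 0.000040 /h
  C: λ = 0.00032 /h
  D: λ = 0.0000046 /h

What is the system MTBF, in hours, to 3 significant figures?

2670

Series of exponential components: λ_sys = Σ λ_i
λ_sys = 0.000010 + 0.000040 + 0.00032 + 0.0000046 = 3.7460e-04 /h
MTBF = 1 / λ_sys = 2670 h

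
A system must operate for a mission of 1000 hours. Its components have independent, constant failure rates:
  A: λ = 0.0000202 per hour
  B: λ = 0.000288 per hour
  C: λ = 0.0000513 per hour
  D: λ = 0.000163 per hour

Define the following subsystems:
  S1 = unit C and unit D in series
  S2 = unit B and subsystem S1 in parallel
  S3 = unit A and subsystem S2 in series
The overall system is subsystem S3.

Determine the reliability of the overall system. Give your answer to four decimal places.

0.9327

R(A) = exp(−0.0000202 × 1000) = 0.980003
R(B) = exp(−0.000288 × 1000) = 0.749762
R(C) = exp(−0.0000513 × 1000) = 0.949994
R(D) = exp(−0.000163 × 1000) = 0.849591
Series (C and D): 0.949994 × 0.849591 = 0.807106
Parallel (B and [0.807106]): 1 − (1 − 0.749762)(1 − 0.807106) = 0.951731
Series (A and [0.951731]): 0.980003 × 0.951731 = 0.9327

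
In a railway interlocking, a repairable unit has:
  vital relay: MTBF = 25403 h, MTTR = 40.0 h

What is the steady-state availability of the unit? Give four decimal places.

A(vital relay) = MTBF/(MTBF+MTTR) = 25403/(25403+40.0) = 0.9984

0.9984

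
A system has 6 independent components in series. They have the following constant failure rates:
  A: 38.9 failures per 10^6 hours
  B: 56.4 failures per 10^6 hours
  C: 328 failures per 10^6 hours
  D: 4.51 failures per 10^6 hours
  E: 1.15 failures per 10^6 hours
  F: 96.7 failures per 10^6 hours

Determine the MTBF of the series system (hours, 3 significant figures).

1900

Series of exponential components: λ_sys = Σ λ_i
λ_sys = 0.0000389 + 0.0000564 + 0.000328 + 0.00000451 + 0.00000115 + 0.0000967 = 5.2566e-04 /h
MTBF = 1 / λ_sys = 1900 h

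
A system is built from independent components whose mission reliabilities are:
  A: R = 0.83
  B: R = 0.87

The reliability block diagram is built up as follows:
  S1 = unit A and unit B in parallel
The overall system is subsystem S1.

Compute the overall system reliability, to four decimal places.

0.9779

Parallel (A and B): 1 − (1 − 0.830000)(1 − 0.870000) = 0.9779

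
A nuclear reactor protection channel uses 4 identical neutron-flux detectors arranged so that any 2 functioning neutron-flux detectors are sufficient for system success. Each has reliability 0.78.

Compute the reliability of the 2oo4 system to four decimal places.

R = Σ_{i=2}^{4} C(4,i) p^i (1−p)^{4−i} with p = 0.78
C(4,2)·0.78^2·0.22^2 = 0.176679
C(4,3)·0.78^3·0.22^1 = 0.417606
C(4,4)·0.78^4·0.22^0 = 0.370151
Sum = 0.9644

0.9644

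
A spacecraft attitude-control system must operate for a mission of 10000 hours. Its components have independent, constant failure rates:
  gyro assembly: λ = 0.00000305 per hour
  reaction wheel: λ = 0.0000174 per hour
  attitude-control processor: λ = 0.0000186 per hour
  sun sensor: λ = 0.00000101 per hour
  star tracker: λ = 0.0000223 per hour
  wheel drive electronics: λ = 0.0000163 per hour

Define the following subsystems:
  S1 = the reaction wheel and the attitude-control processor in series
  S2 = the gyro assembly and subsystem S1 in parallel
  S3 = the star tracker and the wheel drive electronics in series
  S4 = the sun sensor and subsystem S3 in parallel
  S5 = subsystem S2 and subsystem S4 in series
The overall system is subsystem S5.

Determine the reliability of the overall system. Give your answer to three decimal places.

R(gyro assembly) = exp(−0.00000305 × 10000) = 0.96996
R(reaction wheel) = exp(−0.0000174 × 10000) = 0.84030
R(attitude-control processor) = exp(−0.0000186 × 10000) = 0.83027
R(sun sensor) = exp(−0.00000101 × 10000) = 0.98995
R(star tracker) = exp(−0.0000223 × 10000) = 0.80011
R(wheel drive electronics) = exp(−0.0000163 × 10000) = 0.84959
Series (reaction wheel and attitude-control processor): 0.84030 × 0.83027 = 0.69768
Parallel (gyro assembly and [0.69768]): 1 − (1 − 0.96996)(1 − 0.69768) = 0.99092
Series (star tracker and wheel drive electronics): 0.80011 × 0.84959 = 0.67977
Parallel (sun sensor and [0.67977]): 1 − (1 − 0.98995)(1 − 0.67977) = 0.99678
Series ([0.99092] and [0.99678]): 0.99092 × 0.99678 = 0.988

0.988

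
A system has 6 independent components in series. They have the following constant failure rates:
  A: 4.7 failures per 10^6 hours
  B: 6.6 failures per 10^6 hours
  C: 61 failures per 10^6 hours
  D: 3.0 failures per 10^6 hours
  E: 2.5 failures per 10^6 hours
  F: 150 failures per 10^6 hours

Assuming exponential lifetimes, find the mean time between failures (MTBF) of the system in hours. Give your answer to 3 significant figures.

Series of exponential components: λ_sys = Σ λ_i
λ_sys = 0.0000047 + 0.0000066 + 0.000061 + 0.0000030 + 0.0000025 + 0.00015 = 2.2780e-04 /h
MTBF = 1 / λ_sys = 4390 h

4390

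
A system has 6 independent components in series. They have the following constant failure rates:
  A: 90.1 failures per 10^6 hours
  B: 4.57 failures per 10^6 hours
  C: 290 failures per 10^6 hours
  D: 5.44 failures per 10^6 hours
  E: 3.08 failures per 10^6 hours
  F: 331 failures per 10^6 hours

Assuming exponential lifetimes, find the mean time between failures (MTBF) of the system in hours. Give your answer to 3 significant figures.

1380

Series of exponential components: λ_sys = Σ λ_i
λ_sys = 0.0000901 + 0.00000457 + 0.000290 + 0.00000544 + 0.00000308 + 0.000331 = 7.2419e-04 /h
MTBF = 1 / λ_sys = 1380 h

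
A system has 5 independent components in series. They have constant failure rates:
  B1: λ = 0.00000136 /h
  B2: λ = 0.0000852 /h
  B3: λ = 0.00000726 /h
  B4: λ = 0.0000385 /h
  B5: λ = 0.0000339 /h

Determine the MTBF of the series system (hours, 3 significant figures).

Series of exponential components: λ_sys = Σ λ_i
λ_sys = 0.00000136 + 0.0000852 + 0.00000726 + 0.0000385 + 0.0000339 = 1.6622e-04 /h
MTBF = 1 / λ_sys = 6020 h

6020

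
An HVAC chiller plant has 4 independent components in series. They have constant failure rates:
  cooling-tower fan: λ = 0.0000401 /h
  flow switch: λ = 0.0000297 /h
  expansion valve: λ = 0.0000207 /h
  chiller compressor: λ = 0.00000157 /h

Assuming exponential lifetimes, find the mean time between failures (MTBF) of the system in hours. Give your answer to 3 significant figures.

10900

Series of exponential components: λ_sys = Σ λ_i
λ_sys = 0.0000401 + 0.0000297 + 0.0000207 + 0.00000157 = 9.2070e-05 /h
MTBF = 1 / λ_sys = 10900 h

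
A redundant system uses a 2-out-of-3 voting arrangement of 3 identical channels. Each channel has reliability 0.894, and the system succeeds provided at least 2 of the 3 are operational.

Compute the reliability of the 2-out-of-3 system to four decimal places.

0.9687

R = Σ_{i=2}^{3} C(3,i) p^i (1−p)^{3−i} with p = 0.894
C(3,2)·0.894^2·0.106^1 = 0.254157
C(3,3)·0.894^3·0.106^0 = 0.714517
Sum = 0.9687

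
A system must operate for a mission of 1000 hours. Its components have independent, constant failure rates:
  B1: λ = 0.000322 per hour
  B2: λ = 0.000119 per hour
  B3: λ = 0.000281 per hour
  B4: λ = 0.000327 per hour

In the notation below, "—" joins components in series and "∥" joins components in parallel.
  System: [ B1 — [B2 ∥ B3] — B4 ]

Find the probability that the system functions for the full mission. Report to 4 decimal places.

R(B1) = exp(−0.000322 × 1000) = 0.724698
R(B2) = exp(−0.000119 × 1000) = 0.887808
R(B3) = exp(−0.000281 × 1000) = 0.755028
R(B4) = exp(−0.000327 × 1000) = 0.721084
Parallel (B2 and B3): 1 − (1 − 0.887808)(1 − 0.755028) = 0.972516
Series (B1, [0.972516], and B4): 0.724698 × 0.972516 × 0.721084 = 0.5082

0.5082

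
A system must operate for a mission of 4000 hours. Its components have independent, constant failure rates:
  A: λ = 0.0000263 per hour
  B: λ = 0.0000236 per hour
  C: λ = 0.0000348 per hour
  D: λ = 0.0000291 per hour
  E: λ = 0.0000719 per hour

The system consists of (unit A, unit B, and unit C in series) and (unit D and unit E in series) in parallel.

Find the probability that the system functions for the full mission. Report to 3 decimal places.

R(A) = exp(−0.0000263 × 4000) = 0.90014
R(B) = exp(−0.0000236 × 4000) = 0.90992
R(C) = exp(−0.0000348 × 4000) = 0.87005
R(D) = exp(−0.0000291 × 4000) = 0.89012
R(E) = exp(−0.0000719 × 4000) = 0.75006
Series (A, B, and C): 0.90014 × 0.90992 × 0.87005 = 0.71262
Series (D and E): 0.89012 × 0.75006 = 0.66764
Parallel ([0.71262] and [0.66764]): 1 − (1 − 0.71262)(1 − 0.66764) = 0.904

0.904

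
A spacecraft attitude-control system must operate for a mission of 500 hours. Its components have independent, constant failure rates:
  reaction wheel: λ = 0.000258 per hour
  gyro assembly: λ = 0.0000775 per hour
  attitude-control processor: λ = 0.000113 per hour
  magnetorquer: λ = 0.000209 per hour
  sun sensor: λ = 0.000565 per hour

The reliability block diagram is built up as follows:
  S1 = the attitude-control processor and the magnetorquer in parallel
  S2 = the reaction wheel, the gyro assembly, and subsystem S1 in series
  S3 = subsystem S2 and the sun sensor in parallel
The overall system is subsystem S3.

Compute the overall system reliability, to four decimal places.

R(reaction wheel) = exp(−0.000258 × 500) = 0.878974
R(gyro assembly) = exp(−0.0000775 × 500) = 0.961991
R(attitude-control processor) = exp(−0.000113 × 500) = 0.945066
R(magnetorquer) = exp(−0.000209 × 500) = 0.900775
R(sun sensor) = exp(−0.000565 × 500) = 0.753897
Parallel (attitude-control processor and magnetorquer): 1 − (1 − 0.945066)(1 − 0.900775) = 0.994549
Series (reaction wheel, gyro assembly, and [0.994549]): 0.878974 × 0.961991 × 0.994549 = 0.840956
Parallel ([0.840956] and sun sensor): 1 − (1 − 0.840956)(1 − 0.753897) = 0.9609

0.9609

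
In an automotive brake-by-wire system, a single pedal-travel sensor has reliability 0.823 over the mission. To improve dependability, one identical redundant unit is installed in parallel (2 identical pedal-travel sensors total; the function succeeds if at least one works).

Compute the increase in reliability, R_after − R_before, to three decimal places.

R_before = 0.823
R_after = 1 − (1 − 0.823)^2 = 0.969
ΔR = 0.969 − 0.823 = 0.146

0.146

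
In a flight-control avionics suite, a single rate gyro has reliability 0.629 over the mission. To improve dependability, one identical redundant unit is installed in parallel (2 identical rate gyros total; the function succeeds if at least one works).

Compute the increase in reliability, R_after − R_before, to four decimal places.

R_before = 0.629
R_after = 1 − (1 − 0.629)^2 = 0.8624
ΔR = 0.8624 − 0.629 = 0.2334

0.2334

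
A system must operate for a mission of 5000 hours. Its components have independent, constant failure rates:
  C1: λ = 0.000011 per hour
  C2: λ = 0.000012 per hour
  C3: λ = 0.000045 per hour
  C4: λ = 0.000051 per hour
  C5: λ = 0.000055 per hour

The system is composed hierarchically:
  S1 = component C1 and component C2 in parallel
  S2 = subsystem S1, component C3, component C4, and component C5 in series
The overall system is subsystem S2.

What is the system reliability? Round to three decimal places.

R(C1) = exp(−0.000011 × 5000) = 0.94649
R(C2) = exp(−0.000012 × 5000) = 0.94176
R(C3) = exp(−0.000045 × 5000) = 0.79852
R(C4) = exp(−0.000051 × 5000) = 0.77492
R(C5) = exp(−0.000055 × 5000) = 0.75957
Parallel (C1 and C2): 1 − (1 − 0.94649)(1 − 0.94176) = 0.99688
Series ([0.99688], C3, C4, and C5): 0.99688 × 0.79852 × 0.77492 × 0.75957 = 0.469

0.469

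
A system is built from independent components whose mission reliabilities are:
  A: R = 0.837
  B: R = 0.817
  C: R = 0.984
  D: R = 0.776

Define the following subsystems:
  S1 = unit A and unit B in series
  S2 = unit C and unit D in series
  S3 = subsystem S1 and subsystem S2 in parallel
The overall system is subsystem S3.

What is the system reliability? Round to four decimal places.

0.9253

Series (A and B): 0.837000 × 0.817000 = 0.683829
Series (C and D): 0.984000 × 0.776000 = 0.763584
Parallel ([0.683829] and [0.763584]): 1 − (1 − 0.683829)(1 − 0.763584) = 0.9253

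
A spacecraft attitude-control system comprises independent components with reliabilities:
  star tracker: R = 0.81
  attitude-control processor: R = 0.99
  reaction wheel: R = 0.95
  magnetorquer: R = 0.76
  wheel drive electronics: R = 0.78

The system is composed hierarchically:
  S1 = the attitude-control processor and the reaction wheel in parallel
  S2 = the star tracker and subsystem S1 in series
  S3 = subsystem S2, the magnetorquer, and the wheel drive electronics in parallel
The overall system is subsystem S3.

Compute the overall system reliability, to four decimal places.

Parallel (attitude-control processor and reaction wheel): 1 − (1 − 0.990000)(1 − 0.950000) = 0.999500
Series (star tracker and [0.999500]): 0.810000 × 0.999500 = 0.809595
Parallel ([0.809595], magnetorquer, and wheel drive electronics): 1 − (1 − 0.809595)(1 − 0.760000)(1 − 0.780000) = 0.9899

0.9899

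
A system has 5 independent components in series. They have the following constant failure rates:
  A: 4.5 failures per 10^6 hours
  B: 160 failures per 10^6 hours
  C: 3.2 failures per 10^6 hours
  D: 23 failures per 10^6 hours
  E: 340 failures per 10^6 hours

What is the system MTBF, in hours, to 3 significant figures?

Series of exponential components: λ_sys = Σ λ_i
λ_sys = 0.0000045 + 0.00016 + 0.0000032 + 0.000023 + 0.00034 = 5.3070e-04 /h
MTBF = 1 / λ_sys = 1880 h

1880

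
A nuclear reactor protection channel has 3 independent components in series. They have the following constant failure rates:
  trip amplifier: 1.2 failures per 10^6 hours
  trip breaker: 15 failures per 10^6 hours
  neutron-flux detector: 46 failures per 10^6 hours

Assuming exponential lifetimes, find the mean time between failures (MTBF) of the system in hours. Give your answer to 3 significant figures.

16100

Series of exponential components: λ_sys = Σ λ_i
λ_sys = 0.0000012 + 0.000015 + 0.000046 = 6.2200e-05 /h
MTBF = 1 / λ_sys = 16100 h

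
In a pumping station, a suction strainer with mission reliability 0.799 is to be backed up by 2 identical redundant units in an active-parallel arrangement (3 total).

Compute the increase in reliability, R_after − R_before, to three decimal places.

0.193

R_before = 0.799
R_after = 1 − (1 − 0.799)^3 = 0.992
ΔR = 0.992 − 0.799 = 0.193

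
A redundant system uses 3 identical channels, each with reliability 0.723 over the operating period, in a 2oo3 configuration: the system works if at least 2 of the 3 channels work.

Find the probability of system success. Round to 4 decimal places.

0.8123

R = Σ_{i=2}^{3} C(3,i) p^i (1−p)^{3−i} with p = 0.723
C(3,2)·0.723^2·0.277^1 = 0.434388
C(3,3)·0.723^3·0.277^0 = 0.377933
Sum = 0.8123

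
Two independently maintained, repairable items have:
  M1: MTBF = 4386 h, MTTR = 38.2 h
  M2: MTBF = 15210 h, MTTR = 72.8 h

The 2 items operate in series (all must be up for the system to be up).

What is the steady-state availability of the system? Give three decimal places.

A(M1) = MTBF/(MTBF+MTTR) = 4386/(4386+38.2) = 0.991366
A(M2) = MTBF/(MTBF+MTTR) = 15210/(15210+72.8) = 0.995236
Series availability: 0.991366 × 0.995236 = 0.987

0.987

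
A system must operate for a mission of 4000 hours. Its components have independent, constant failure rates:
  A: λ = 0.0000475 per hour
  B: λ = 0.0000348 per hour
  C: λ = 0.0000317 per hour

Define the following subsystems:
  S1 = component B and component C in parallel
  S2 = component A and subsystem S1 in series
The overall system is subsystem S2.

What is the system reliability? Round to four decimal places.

R(A) = exp(−0.0000475 × 4000) = 0.826959
R(B) = exp(−0.0000348 × 4000) = 0.870054
R(C) = exp(−0.0000317 × 4000) = 0.880910
Parallel (B and C): 1 − (1 − 0.870054)(1 − 0.880910) = 0.984525
Series (A and [0.984525]): 0.826959 × 0.984525 = 0.8142

0.8142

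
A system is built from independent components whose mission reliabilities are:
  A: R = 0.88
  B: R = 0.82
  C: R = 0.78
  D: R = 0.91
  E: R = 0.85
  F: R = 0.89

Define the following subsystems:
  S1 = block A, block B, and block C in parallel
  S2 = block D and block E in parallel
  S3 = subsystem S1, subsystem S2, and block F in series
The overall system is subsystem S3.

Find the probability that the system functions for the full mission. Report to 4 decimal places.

Parallel (A, B, and C): 1 − (1 − 0.880000)(1 − 0.820000)(1 − 0.780000) = 0.995248
Parallel (D and E): 1 − (1 − 0.910000)(1 − 0.850000) = 0.986500
Series ([0.995248], [0.986500], and F): 0.995248 × 0.986500 × 0.890000 = 0.8738

0.8738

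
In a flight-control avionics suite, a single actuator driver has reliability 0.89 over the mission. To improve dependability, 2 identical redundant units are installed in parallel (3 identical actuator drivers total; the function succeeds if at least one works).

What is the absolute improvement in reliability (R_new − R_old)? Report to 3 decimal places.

0.109

R_before = 0.89
R_after = 1 − (1 − 0.89)^3 = 0.999
ΔR = 0.999 − 0.89 = 0.109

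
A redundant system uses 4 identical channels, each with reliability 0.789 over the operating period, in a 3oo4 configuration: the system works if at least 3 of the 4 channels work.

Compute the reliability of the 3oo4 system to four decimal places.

0.8021

R = Σ_{i=3}^{4} C(4,i) p^i (1−p)^{4−i} with p = 0.789
C(4,3)·0.789^3·0.211^1 = 0.414547
C(4,4)·0.789^4·0.211^0 = 0.387532
Sum = 0.8021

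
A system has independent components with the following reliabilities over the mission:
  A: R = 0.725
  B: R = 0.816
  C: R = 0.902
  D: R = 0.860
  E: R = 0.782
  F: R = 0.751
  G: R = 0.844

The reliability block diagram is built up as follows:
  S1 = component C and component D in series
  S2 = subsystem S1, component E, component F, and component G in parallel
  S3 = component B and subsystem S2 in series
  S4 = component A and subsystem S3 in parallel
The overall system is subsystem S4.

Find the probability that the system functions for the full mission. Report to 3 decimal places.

Series (C and D): 0.90200 × 0.86000 = 0.77572
Parallel ([0.77572], E, F, and G): 1 − (1 − 0.77572)(1 − 0.78200)(1 − 0.75100)(1 − 0.84400) = 0.99810
Series (B and [0.99810]): 0.81600 × 0.99810 = 0.81445
Parallel (A and [0.81445]): 1 − (1 − 0.72500)(1 − 0.81445) = 0.949

0.949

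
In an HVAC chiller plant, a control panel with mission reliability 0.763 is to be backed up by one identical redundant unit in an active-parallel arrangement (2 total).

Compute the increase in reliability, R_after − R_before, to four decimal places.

0.1808

R_before = 0.763
R_after = 1 − (1 − 0.763)^2 = 0.9438
ΔR = 0.9438 − 0.763 = 0.1808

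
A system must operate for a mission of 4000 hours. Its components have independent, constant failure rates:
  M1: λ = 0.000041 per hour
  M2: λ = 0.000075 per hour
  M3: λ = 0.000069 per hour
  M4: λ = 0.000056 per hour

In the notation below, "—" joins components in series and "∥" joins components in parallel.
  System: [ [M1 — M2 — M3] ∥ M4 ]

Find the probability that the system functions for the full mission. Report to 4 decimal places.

R(M1) = exp(−0.000041 × 4000) = 0.848742
R(M2) = exp(−0.000075 × 4000) = 0.740818
R(M3) = exp(−0.000069 × 4000) = 0.758813
R(M4) = exp(−0.000056 × 4000) = 0.799315
Series (M1, M2, and M3): 0.848742 × 0.740818 × 0.758813 = 0.477114
Parallel ([0.477114] and M4): 1 − (1 − 0.477114)(1 − 0.799315) = 0.8951

0.8951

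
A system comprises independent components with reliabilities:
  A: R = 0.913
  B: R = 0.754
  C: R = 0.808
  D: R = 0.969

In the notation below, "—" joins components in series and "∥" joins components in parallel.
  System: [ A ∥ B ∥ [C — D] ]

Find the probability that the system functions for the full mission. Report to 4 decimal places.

Series (C and D): 0.808000 × 0.969000 = 0.782952
Parallel (A, B, and [0.782952]): 1 − (1 − 0.913000)(1 − 0.754000)(1 − 0.782952) = 0.9954

0.9954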